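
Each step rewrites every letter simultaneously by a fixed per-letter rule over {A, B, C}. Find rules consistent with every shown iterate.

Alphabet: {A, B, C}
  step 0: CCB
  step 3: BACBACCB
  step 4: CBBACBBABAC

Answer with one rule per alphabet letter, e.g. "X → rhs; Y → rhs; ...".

  step 3 ⇒ step 4: BACBACCB ⇒ C·B·BA·C·B·BA·BA·C
    A ↦ B
    B ↦ C
    C ↦ BA

A->B, B->C, C->BA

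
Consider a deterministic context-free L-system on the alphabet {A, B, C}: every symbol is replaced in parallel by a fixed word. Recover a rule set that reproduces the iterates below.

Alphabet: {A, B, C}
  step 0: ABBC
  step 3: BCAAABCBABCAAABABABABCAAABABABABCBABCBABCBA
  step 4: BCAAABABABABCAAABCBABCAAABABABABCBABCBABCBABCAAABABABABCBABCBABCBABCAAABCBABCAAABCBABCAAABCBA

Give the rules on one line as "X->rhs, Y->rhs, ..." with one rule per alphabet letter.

A->BA, B->BC, C->AAA

  step 3 ⇒ step 4: BCAAABCBABCAAABABABABCAAABABABABCBABCBABCBA ⇒ BC·AAA·BA·BA·BA·BC·AAA·BC·BA·BC·AAA·BA·BA·BA·BC·BA·BC·BA·BC·BA·BC·AAA·BA·BA·BA·BC·BA·BC·BA·BC·BA·BC·AAA·BC·BA·BC·AAA·BC·BA·BC·AAA·BC·BA
    A ↦ BA
    B ↦ BC
    C ↦ AAA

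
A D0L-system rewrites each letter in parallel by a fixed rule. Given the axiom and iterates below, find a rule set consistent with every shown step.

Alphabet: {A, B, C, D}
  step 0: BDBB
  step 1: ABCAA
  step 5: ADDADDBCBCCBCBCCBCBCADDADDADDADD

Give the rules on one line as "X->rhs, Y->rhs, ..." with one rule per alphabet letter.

A->C, B->A, C->DD, D->BC

  step 0 ⇒ step 1: BDBB ⇒ A·BC·A·A
    B ↦ A
    D ↦ BC
    A ↦ C  (constrained at step 1)
    C ↦ DD  (constrained at step 1)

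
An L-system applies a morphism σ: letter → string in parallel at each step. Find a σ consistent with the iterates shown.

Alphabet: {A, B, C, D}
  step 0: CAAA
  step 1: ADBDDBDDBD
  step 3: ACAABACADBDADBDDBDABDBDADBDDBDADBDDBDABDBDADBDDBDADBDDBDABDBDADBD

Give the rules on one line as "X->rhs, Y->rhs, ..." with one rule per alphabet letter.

  step 0 ⇒ step 1: CAAA ⇒ A·DBD·DBD·DBD
    A ↦ DBD
    C ↦ A
    B ↦ AB  (constrained at step 1)
    D ↦ ACA  (constrained at step 1)

A->DBD, B->AB, C->A, D->ACA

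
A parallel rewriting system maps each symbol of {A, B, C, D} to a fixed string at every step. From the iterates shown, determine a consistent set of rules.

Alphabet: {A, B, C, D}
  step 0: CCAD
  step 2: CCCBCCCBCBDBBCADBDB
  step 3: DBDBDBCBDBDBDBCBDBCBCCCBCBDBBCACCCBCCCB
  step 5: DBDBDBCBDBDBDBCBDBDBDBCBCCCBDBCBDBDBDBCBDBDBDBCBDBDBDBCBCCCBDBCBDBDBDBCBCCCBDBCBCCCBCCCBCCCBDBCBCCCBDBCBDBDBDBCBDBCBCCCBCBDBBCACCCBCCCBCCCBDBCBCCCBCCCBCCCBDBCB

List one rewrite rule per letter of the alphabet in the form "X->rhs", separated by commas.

A->BCA, B->CB, C->DB, D->CC

  step 2 ⇒ step 3: CCCBCCCBCBDBBCADBDB ⇒ DB·DB·DB·CB·DB·DB·DB·CB·DB·CB·CC·CB·CB·DB·BCA·CC·CB·CC·CB
    A ↦ BCA
    B ↦ CB
    C ↦ DB
    D ↦ CC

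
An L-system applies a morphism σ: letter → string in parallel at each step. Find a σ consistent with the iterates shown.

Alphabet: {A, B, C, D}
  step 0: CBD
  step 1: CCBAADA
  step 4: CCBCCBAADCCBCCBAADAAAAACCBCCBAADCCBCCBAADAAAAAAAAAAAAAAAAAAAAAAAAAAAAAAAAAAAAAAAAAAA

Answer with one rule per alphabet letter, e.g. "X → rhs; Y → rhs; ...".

A->AA, B->AAD, C->CCB, D->A

  step 0 ⇒ step 1: CBD ⇒ CCB·AAD·A
    B ↦ AAD
    C ↦ CCB
    D ↦ A
    A ↦ AA  (constrained at step 1)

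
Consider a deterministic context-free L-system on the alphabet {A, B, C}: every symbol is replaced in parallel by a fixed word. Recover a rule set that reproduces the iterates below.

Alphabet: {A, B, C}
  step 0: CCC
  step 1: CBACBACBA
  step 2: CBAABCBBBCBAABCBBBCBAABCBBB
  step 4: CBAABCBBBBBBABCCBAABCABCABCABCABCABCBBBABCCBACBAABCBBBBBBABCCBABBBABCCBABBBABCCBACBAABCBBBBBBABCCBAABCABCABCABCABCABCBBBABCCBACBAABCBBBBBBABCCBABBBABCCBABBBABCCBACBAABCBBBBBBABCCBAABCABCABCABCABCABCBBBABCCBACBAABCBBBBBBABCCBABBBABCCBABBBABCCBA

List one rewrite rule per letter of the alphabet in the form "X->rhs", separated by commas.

  step 1 ⇒ step 2: CBACBACBA ⇒ CBA·ABC·BBB·CBA·ABC·BBB·CBA·ABC·BBB
    A ↦ BBB
    B ↦ ABC
    C ↦ CBA

A->BBB, B->ABC, C->CBA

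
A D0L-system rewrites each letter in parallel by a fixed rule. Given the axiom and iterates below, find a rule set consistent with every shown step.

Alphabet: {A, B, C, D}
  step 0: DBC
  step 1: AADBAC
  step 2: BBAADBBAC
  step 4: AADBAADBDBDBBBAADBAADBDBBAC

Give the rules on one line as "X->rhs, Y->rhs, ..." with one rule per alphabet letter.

A->B, B->DB, C->AC, D->AA

  step 1 ⇒ step 2: AADBAC ⇒ B·B·AA·DB·B·AC
    A ↦ B
    B ↦ DB
    C ↦ AC
    D ↦ AA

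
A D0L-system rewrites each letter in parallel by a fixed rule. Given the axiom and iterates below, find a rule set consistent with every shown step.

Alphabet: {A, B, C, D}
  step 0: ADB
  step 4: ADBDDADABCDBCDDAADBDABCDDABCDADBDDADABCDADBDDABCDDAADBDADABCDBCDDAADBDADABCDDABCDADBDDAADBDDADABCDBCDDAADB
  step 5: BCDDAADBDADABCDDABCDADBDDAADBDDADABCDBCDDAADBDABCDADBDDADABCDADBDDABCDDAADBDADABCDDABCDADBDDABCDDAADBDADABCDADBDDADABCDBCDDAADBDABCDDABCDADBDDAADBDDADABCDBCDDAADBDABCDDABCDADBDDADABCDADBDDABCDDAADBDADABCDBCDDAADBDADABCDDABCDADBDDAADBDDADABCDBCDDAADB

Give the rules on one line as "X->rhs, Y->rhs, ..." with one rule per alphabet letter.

  step 4 ⇒ step 5: ADBDDADABCDBCDDAADBDABCDDABCDADBDDADABCDADBDDABCDDAADBDADABCDBCDDAADBDADABCDDABCDADBDDAADBDDADABCDBCDDAADB ⇒ BCD·DA·ADB·DA·DA·BCD·DA·BCD·ADB·D·DA·ADB·D·DA·DA·BCD·BCD·DA·ADB·DA·BCD·ADB·D·DA·DA·BCD·ADB·D·DA·BCD·DA·ADB·DA·DA·BCD·DA·BCD·ADB·D·DA·BCD·DA·ADB·DA·DA·BCD·ADB·D·DA·DA·BCD·BCD·DA·ADB·DA·BCD·DA·BCD·ADB·D·DA·ADB·D·DA·DA·BCD·BCD·DA·ADB·DA·BCD·DA·BCD·ADB·D·DA·DA·BCD·ADB·D·DA·BCD·DA·ADB·DA·DA·BCD·BCD·DA·ADB·DA·DA·BCD·DA·BCD·ADB·D·DA·ADB·D·DA·DA·BCD·BCD·DA·ADB
    A ↦ BCD
    B ↦ ADB
    C ↦ D
    D ↦ DA

A->BCD, B->ADB, C->D, D->DA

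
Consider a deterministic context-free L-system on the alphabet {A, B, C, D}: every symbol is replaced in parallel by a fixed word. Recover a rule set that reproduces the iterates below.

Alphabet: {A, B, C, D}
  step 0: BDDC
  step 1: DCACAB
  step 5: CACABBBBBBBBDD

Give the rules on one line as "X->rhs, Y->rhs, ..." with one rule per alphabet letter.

A->B, B->D, C->B, D->CA

  step 0 ⇒ step 1: BDDC ⇒ D·CA·CA·B
    B ↦ D
    C ↦ B
    D ↦ CA
    A ↦ B  (constrained at step 1)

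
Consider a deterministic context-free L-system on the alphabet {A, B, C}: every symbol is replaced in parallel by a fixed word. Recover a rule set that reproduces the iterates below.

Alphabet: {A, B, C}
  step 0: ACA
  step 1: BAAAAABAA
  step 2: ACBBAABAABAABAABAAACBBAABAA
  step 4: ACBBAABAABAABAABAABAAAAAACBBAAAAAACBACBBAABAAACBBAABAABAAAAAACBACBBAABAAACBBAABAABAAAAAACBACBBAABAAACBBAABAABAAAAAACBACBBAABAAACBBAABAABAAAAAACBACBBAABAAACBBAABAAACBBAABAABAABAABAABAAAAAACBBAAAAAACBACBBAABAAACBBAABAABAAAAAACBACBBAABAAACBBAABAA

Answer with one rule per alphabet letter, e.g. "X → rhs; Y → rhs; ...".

  step 1 ⇒ step 2: BAAAAABAA ⇒ ACB·BAA·BAA·BAA·BAA·BAA·ACB·BAA·BAA
    A ↦ BAA
    B ↦ ACB
  step 0 ⇒ step 1: ACA ⇒ BAA·AAA·BAA
    C ↦ AAA

A->BAA, B->ACB, C->AAA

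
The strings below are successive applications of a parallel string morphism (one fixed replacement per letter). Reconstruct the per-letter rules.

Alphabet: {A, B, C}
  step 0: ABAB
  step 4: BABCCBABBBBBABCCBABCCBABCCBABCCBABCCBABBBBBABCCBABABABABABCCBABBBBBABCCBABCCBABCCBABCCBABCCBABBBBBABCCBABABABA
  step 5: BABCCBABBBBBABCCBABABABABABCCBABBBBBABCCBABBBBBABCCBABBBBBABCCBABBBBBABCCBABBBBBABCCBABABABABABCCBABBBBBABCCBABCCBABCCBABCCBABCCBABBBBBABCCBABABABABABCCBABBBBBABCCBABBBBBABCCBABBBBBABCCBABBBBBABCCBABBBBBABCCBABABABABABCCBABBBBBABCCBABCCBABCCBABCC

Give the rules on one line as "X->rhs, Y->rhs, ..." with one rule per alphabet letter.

  step 4 ⇒ step 5: BABCCBABBBBBABCCBABCCBABCCBABCCBABCCBABBBBBABCCBABABABABABCCBABBBBBABCCBABCCBABCCBABCCBABCCBABBBBBABCCBABABABA ⇒ BA·BCC·BA·BB·BB·BA·BCC·BA·BA·BA·BA·BA·BCC·BA·BB·BB·BA·BCC·BA·BB·BB·BA·BCC·BA·BB·BB·BA·BCC·BA·BB·BB·BA·BCC·BA·BB·BB·BA·BCC·BA·BA·BA·BA·BA·BCC·BA·BB·BB·BA·BCC·BA·BCC·BA·BCC·BA·BCC·BA·BCC·BA·BB·BB·BA·BCC·BA·BA·BA·BA·BA·BCC·BA·BB·BB·BA·BCC·BA·BB·BB·BA·BCC·BA·BB·BB·BA·BCC·BA·BB·BB·BA·BCC·BA·BB·BB·BA·BCC·BA·BA·BA·BA·BA·BCC·BA·BB·BB·BA·BCC·BA·BCC·BA·BCC·BA·BCC
    A ↦ BCC
    B ↦ BA
    C ↦ BB

A->BCC, B->BA, C->BB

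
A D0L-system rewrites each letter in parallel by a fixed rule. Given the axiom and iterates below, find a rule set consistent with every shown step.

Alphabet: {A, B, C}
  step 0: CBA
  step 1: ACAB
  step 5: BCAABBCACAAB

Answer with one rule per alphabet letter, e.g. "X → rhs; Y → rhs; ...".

A->B, B->CA, C->A

  step 0 ⇒ step 1: CBA ⇒ A·CA·B
    A ↦ B
    B ↦ CA
    C ↦ A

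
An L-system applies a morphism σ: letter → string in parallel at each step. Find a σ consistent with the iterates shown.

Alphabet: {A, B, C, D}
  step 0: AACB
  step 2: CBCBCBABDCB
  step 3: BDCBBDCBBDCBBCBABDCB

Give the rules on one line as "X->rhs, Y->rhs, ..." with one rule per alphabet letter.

  step 2 ⇒ step 3: CBCBCBABDCB ⇒ BD·CB·BD·CB·BD·CB·B·CB·A·BD·CB
    A ↦ B
    B ↦ CB
    C ↦ BD
    D ↦ A

A->B, B->CB, C->BD, D->A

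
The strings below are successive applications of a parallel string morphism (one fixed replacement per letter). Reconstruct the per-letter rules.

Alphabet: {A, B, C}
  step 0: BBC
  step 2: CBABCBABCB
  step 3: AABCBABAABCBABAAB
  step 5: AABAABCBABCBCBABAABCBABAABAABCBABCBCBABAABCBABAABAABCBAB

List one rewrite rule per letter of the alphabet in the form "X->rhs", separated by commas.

A->CB, B->AB, C->A

  step 2 ⇒ step 3: CBABCBABCB ⇒ A·AB·CB·AB·A·AB·CB·AB·A·AB
    A ↦ CB
    B ↦ AB
    C ↦ A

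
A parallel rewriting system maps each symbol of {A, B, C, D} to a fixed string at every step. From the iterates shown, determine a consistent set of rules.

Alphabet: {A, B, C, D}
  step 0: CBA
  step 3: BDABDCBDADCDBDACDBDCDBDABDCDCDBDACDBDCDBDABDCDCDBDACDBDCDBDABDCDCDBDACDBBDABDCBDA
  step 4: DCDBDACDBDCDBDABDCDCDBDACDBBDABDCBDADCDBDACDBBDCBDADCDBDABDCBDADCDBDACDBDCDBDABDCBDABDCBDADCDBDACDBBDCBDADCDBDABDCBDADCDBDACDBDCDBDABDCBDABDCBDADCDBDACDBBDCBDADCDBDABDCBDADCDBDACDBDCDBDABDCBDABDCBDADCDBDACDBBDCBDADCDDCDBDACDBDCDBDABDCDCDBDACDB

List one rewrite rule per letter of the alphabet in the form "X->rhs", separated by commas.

  step 3 ⇒ step 4: BDABDCBDADCDBDACDBDCDBDABDCDCDBDACDBDCDBDABDCDCDBDACDBDCDBDABDCDCDBDACDBBDABDCBDA ⇒ DCD·BDA·CDB·DCD·BDA·BDC·DCD·BDA·CDB·BDA·BDC·BDA·DCD·BDA·CDB·BDC·BDA·DCD·BDA·BDC·BDA·DCD·BDA·CDB·DCD·BDA·BDC·BDA·BDC·BDA·DCD·BDA·CDB·BDC·BDA·DCD·BDA·BDC·BDA·DCD·BDA·CDB·DCD·BDA·BDC·BDA·BDC·BDA·DCD·BDA·CDB·BDC·BDA·DCD·BDA·BDC·BDA·DCD·BDA·CDB·DCD·BDA·BDC·BDA·BDC·BDA·DCD·BDA·CDB·BDC·BDA·DCD·DCD·BDA·CDB·DCD·BDA·BDC·DCD·BDA·CDB
    A ↦ CDB
    B ↦ DCD
    C ↦ BDC
    D ↦ BDA

A->CDB, B->DCD, C->BDC, D->BDA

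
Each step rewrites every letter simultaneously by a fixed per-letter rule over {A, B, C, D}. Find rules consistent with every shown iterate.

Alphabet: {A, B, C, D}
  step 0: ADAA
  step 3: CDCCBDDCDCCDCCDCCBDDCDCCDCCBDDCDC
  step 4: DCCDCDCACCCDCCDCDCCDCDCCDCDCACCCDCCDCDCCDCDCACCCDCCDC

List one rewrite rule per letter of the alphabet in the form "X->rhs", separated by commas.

A->CBD, B->AC, C->DC, D->C

  step 3 ⇒ step 4: CDCCBDDCDCCDCCDCCBDDCDCCDCCBDDCDC ⇒ DC·C·DC·DC·AC·C·C·DC·C·DC·DC·C·DC·DC·C·DC·DC·AC·C·C·DC·C·DC·DC·C·DC·DC·AC·C·C·DC·C·DC
    B ↦ AC
    C ↦ DC
    D ↦ C
    A ↦ CBD  (constrained at step 0)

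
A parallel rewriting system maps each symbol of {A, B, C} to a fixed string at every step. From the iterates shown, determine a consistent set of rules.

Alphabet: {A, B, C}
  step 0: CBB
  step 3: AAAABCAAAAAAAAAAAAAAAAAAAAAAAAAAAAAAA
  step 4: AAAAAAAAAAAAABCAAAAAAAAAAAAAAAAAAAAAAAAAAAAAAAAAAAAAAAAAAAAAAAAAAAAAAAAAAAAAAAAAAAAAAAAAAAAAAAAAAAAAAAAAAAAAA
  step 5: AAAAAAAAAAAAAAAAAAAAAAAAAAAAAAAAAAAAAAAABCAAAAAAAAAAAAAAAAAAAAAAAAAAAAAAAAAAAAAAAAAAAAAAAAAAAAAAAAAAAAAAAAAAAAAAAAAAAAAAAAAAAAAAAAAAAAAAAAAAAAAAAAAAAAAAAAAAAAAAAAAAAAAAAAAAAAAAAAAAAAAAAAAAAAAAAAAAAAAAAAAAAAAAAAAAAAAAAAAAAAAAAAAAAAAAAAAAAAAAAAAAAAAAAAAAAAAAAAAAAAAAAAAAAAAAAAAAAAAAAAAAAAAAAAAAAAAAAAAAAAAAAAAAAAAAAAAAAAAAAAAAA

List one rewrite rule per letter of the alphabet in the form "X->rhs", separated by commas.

A->AAA, B->A, C->BCA

  step 4 ⇒ step 5: AAAAAAAAAAAAABCAAAAAAAAAAAAAAAAAAAAAAAAAAAAAAAAAAAAAAAAAAAAAAAAAAAAAAAAAAAAAAAAAAAAAAAAAAAAAAAAAAAAAAAAAAAAAA ⇒ AAA·AAA·AAA·AAA·AAA·AAA·AAA·AAA·AAA·AAA·AAA·AAA·AAA·A·BCA·AAA·AAA·AAA·AAA·AAA·AAA·AAA·AAA·AAA·AAA·AAA·AAA·AAA·AAA·AAA·AAA·AAA·AAA·AAA·AAA·AAA·AAA·AAA·AAA·AAA·AAA·AAA·AAA·AAA·AAA·AAA·AAA·AAA·AAA·AAA·AAA·AAA·AAA·AAA·AAA·AAA·AAA·AAA·AAA·AAA·AAA·AAA·AAA·AAA·AAA·AAA·AAA·AAA·AAA·AAA·AAA·AAA·AAA·AAA·AAA·AAA·AAA·AAA·AAA·AAA·AAA·AAA·AAA·AAA·AAA·AAA·AAA·AAA·AAA·AAA·AAA·AAA·AAA·AAA·AAA·AAA·AAA·AAA·AAA·AAA·AAA·AAA·AAA·AAA·AAA·AAA·AAA·AAA·AAA
    A ↦ AAA
    B ↦ A
    C ↦ BCA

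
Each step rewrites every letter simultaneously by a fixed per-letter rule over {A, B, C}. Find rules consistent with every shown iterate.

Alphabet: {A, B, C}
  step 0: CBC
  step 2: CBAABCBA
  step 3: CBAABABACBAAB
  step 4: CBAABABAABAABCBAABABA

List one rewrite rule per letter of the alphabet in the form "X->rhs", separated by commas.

  step 3 ⇒ step 4: CBAABABACBAAB ⇒ CB·A·AB·AB·A·AB·A·AB·CB·A·AB·AB·A
    A ↦ AB
    B ↦ A
    C ↦ CB

A->AB, B->A, C->CB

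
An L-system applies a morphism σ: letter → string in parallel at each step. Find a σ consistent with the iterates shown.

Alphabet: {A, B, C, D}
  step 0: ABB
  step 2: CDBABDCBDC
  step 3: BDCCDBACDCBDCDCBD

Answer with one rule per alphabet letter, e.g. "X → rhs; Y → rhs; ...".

  step 2 ⇒ step 3: CDBABDCBDC ⇒ BD·C·CD·BA·CD·C·BD·CD·C·BD
    A ↦ BA
    B ↦ CD
    C ↦ BD
    D ↦ C

A->BA, B->CD, C->BD, D->C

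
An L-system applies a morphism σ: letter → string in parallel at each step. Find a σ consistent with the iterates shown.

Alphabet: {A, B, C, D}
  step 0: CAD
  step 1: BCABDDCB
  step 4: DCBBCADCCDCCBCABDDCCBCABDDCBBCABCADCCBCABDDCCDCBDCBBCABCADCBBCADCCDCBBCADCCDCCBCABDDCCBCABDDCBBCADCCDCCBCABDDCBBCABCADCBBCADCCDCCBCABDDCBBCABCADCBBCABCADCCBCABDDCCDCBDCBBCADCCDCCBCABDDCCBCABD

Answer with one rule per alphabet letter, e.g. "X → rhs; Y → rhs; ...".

  step 0 ⇒ step 1: CAD ⇒ BCA·BD·DCB
    A ↦ BD
    C ↦ BCA
    D ↦ DCB
    B ↦ DCC  (constrained at step 1)

A->BD, B->DCC, C->BCA, D->DCB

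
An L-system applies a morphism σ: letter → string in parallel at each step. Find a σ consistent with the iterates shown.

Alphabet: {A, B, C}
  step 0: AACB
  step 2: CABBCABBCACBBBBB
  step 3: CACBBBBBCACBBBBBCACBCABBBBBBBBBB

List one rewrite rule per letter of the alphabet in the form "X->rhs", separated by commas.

A->CB, B->BB, C->CA

  step 2 ⇒ step 3: CABBCABBCACBBBBB ⇒ CA·CB·BB·BB·CA·CB·BB·BB·CA·CB·CA·BB·BB·BB·BB·BB
    A ↦ CB
    B ↦ BB
    C ↦ CA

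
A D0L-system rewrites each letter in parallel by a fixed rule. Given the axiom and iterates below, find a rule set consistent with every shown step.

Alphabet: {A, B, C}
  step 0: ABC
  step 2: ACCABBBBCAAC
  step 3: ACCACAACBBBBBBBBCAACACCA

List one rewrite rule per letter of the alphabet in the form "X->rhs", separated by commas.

  step 2 ⇒ step 3: ACCABBBBCAAC ⇒ AC·CA·CA·AC·BB·BB·BB·BB·CA·AC·AC·CA
    A ↦ AC
    B ↦ BB
    C ↦ CA

A->AC, B->BB, C->CA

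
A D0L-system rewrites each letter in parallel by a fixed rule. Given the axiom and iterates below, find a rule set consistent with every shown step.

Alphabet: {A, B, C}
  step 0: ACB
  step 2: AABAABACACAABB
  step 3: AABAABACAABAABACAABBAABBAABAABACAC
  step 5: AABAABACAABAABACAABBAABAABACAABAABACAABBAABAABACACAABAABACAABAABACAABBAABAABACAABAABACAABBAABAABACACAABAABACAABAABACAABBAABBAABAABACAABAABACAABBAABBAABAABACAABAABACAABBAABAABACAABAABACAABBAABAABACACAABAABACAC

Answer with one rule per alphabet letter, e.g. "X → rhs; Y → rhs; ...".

A->AAB, B->AC, C->B

  step 2 ⇒ step 3: AABAABACACAABB ⇒ AAB·AAB·AC·AAB·AAB·AC·AAB·B·AAB·B·AAB·AAB·AC·AC
    A ↦ AAB
    B ↦ AC
    C ↦ B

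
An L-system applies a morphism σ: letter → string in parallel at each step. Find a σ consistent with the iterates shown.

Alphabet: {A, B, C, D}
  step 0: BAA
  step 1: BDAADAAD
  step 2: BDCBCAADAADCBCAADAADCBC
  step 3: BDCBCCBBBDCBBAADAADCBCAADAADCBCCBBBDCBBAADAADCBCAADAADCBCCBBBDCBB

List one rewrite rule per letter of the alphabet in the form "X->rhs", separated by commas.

  step 2 ⇒ step 3: BDCBCAADAADCBCAADAADCBC ⇒ BD·CBC·CBB·BD·CBB·AAD·AAD·CBC·AAD·AAD·CBC·CBB·BD·CBB·AAD·AAD·CBC·AAD·AAD·CBC·CBB·BD·CBB
    A ↦ AAD
    B ↦ BD
    C ↦ CBB
    D ↦ CBC

A->AAD, B->BD, C->CBB, D->CBC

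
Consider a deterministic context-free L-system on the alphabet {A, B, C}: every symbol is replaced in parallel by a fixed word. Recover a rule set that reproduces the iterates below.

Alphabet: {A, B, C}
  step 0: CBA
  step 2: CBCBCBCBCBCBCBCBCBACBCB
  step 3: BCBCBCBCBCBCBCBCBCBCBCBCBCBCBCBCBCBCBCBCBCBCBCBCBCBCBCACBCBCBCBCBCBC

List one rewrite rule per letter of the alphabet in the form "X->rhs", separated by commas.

A->AC, B->CBC, C->BCB

  step 2 ⇒ step 3: CBCBCBCBCBCBCBCBCBACBCB ⇒ BCB·CBC·BCB·CBC·BCB·CBC·BCB·CBC·BCB·CBC·BCB·CBC·BCB·CBC·BCB·CBC·BCB·CBC·AC·BCB·CBC·BCB·CBC
    A ↦ AC
    B ↦ CBC
    C ↦ BCB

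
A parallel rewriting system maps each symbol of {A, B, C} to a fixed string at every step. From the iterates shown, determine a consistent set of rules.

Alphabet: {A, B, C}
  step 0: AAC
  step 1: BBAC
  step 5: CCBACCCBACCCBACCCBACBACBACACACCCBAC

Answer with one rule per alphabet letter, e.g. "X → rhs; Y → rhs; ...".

  step 0 ⇒ step 1: AAC ⇒ B·B·AC
    A ↦ B
    C ↦ AC
    B ↦ CC  (constrained at step 1)

A->B, B->CC, C->AC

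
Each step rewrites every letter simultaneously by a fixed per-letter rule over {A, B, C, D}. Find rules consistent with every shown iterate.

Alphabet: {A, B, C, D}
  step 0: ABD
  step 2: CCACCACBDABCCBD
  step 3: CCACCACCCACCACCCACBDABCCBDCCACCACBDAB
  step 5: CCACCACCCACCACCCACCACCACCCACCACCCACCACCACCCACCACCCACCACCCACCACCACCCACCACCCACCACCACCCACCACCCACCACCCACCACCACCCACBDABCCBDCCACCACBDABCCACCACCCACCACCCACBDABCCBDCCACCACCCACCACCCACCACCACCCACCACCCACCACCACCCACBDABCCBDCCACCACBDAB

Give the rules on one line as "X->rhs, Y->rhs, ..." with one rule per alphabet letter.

  step 2 ⇒ step 3: CCACCACBDABCCBD ⇒ CCA·CCA·C·CCA·CCA·C·CCA·CBD·AB·C·CBD·CCA·CCA·CBD·AB
    A ↦ C
    B ↦ CBD
    C ↦ CCA
    D ↦ AB

A->C, B->CBD, C->CCA, D->AB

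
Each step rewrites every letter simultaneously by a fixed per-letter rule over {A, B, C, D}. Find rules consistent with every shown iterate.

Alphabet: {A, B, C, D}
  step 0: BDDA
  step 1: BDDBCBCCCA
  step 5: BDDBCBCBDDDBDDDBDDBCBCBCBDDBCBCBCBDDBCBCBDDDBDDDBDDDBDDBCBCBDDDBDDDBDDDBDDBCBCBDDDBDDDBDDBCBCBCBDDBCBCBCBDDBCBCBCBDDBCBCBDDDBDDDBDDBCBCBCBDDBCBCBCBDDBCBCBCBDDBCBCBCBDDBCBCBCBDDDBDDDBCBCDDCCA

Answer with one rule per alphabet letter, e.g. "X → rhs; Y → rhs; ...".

A->CCA, B->BDD, C->D, D->BC

  step 0 ⇒ step 1: BDDA ⇒ BDD·BC·BC·CCA
    A ↦ CCA
    B ↦ BDD
    D ↦ BC
    C ↦ D  (constrained at step 1)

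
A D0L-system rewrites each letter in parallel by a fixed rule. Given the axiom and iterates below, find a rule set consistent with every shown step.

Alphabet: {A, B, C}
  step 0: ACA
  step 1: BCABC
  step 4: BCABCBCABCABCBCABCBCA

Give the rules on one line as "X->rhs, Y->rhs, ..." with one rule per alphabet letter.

  step 0 ⇒ step 1: ACA ⇒ BC·A·BC
    A ↦ BC
    C ↦ A
    B ↦ BC  (constrained at step 1)

A->BC, B->BC, C->A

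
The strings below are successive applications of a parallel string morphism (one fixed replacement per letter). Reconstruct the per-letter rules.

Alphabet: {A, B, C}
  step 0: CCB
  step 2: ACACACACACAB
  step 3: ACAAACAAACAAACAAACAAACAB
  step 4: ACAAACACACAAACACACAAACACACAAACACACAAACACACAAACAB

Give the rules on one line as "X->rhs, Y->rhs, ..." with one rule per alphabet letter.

  step 3 ⇒ step 4: ACAAACAAACAAACAAACAAACAB ⇒ AC·AA·AC·AC·AC·AA·AC·AC·AC·AA·AC·AC·AC·AA·AC·AC·AC·AA·AC·AC·AC·AA·AC·AB
    A ↦ AC
    B ↦ AB
    C ↦ AA

A->AC, B->AB, C->AA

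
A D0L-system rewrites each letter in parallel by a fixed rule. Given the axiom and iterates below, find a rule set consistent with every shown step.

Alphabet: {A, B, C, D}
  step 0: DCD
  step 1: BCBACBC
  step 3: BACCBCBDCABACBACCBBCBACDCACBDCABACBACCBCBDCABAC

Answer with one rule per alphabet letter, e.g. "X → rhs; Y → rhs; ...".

A->DCA, B->CB, C->BAC, D->BC

  step 0 ⇒ step 1: DCD ⇒ BC·BAC·BC
    C ↦ BAC
    D ↦ BC
    A ↦ DCA  (constrained at step 1)
    B ↦ CB  (constrained at step 1)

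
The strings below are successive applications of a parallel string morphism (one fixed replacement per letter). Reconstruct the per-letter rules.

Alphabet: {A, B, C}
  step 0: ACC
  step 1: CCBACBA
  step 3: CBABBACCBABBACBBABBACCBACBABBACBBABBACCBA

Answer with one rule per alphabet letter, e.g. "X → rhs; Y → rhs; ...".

  step 0 ⇒ step 1: ACC ⇒ C·CBA·CBA
    A ↦ C
    C ↦ CBA
    B ↦ BBA  (constrained at step 1)

A->C, B->BBA, C->CBA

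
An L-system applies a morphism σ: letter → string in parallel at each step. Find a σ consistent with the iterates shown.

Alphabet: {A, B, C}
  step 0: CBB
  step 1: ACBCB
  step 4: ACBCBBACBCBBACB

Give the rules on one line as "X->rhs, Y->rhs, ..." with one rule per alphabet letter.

  step 0 ⇒ step 1: CBB ⇒ A·CB·CB
    B ↦ CB
    C ↦ A
    A ↦ B  (constrained at step 1)

A->B, B->CB, C->A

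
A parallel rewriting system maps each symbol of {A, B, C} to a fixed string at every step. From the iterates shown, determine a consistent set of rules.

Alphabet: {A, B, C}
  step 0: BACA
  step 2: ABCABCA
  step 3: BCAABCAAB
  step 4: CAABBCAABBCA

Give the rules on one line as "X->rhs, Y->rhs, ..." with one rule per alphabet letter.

  step 3 ⇒ step 4: BCAABCAAB ⇒ CA·A·B·B·CA·A·B·B·CA
    A ↦ B
    B ↦ CA
    C ↦ A

A->B, B->CA, C->A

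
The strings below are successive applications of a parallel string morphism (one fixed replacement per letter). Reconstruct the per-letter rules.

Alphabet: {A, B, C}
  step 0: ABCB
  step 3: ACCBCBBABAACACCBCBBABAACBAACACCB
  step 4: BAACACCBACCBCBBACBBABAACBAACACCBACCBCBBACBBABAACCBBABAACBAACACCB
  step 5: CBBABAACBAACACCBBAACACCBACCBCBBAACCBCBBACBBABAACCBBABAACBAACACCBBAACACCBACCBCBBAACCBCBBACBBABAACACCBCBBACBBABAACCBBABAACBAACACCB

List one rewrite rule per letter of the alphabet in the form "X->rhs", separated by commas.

  step 4 ⇒ step 5: BAACACCBACCBCBBACBBABAACBAACACCBACCBCBBACBBABAACCBBABAACBAACACCB ⇒ CB·BA·BA·AC·BA·AC·AC·CB·BA·AC·AC·CB·AC·CB·CB·BA·AC·CB·CB·BA·CB·BA·BA·AC·CB·BA·BA·AC·BA·AC·AC·CB·BA·AC·AC·CB·AC·CB·CB·BA·AC·CB·CB·BA·CB·BA·BA·AC·AC·CB·CB·BA·CB·BA·BA·AC·CB·BA·BA·AC·BA·AC·AC·CB
    A ↦ BA
    B ↦ CB
    C ↦ AC

A->BA, B->CB, C->AC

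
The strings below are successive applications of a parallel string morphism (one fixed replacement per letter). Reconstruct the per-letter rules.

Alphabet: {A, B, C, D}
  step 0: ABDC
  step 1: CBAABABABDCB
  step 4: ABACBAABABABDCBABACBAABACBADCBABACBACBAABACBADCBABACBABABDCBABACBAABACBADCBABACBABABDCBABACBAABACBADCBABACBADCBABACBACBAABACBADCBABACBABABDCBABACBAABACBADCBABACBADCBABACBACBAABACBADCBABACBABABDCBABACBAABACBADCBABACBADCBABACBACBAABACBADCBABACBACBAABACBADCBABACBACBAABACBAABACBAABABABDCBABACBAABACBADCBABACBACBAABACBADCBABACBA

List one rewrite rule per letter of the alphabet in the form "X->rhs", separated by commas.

  step 0 ⇒ step 1: ABDC ⇒ CBA·ABA·BAB·DCB
    A ↦ CBA
    B ↦ ABA
    C ↦ DCB
    D ↦ BAB

A->CBA, B->ABA, C->DCB, D->BAB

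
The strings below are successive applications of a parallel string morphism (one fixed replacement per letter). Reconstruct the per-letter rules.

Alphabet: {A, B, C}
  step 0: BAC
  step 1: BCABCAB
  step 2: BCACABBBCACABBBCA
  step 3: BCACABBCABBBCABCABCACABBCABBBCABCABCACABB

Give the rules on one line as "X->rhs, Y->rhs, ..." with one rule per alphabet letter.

A->B, B->BCA, C->CAB

  step 2 ⇒ step 3: BCACABBBCACABBBCA ⇒ BCA·CAB·B·CAB·B·BCA·BCA·BCA·CAB·B·CAB·B·BCA·BCA·BCA·CAB·B
    A ↦ B
    B ↦ BCA
    C ↦ CAB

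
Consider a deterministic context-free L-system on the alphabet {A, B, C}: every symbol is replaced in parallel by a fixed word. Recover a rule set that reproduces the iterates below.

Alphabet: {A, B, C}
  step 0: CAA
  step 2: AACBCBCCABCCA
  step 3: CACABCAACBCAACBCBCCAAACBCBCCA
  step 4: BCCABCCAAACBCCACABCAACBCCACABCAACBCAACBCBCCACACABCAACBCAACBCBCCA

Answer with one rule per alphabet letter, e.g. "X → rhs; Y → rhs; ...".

A->CA, B->AAC, C->BC

  step 3 ⇒ step 4: CACABCAACBCAACBCBCCAAACBCBCCA ⇒ BC·CA·BC·CA·AAC·BC·CA·CA·BC·AAC·BC·CA·CA·BC·AAC·BC·AAC·BC·BC·CA·CA·CA·BC·AAC·BC·AAC·BC·BC·CA
    A ↦ CA
    B ↦ AAC
    C ↦ BC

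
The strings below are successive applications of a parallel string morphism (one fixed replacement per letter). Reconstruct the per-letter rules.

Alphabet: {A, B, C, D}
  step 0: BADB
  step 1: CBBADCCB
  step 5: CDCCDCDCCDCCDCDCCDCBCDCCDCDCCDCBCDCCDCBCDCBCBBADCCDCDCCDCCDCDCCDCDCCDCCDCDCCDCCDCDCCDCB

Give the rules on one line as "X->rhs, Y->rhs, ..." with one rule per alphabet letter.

  step 0 ⇒ step 1: BADB ⇒ CB·BAD·C·CB
    A ↦ BAD
    B ↦ CB
    D ↦ C
    C ↦ CD  (constrained at step 1)

A->BAD, B->CB, C->CD, D->C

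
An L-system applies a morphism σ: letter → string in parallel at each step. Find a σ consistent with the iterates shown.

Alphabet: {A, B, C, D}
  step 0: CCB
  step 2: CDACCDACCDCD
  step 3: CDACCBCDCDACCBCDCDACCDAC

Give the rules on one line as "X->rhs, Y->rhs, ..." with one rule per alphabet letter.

A->CB, B->CC, C->CD, D->AC

  step 2 ⇒ step 3: CDACCDACCDCD ⇒ CD·AC·CB·CD·CD·AC·CB·CD·CD·AC·CD·AC
    A ↦ CB
    C ↦ CD
    D ↦ AC
    B ↦ CC  (constrained at step 0)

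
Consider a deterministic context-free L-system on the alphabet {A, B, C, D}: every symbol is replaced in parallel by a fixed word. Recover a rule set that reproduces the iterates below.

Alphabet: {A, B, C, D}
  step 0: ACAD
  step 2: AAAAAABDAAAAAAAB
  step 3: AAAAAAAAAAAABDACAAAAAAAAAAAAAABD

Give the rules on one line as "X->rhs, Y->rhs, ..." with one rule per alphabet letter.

  step 2 ⇒ step 3: AAAAAABDAAAAAAAB ⇒ AA·AA·AA·AA·AA·AA·BD·AC·AA·AA·AA·AA·AA·AA·AA·BD
    A ↦ AA
    B ↦ BD
    D ↦ AC
    C ↦ AB  (constrained at step 0)

A->AA, B->BD, C->AB, D->AC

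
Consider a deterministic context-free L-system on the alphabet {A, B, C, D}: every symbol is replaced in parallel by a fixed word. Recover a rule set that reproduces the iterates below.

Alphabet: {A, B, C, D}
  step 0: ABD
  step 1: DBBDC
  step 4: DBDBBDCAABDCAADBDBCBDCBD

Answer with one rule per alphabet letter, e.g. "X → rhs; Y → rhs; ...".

  step 0 ⇒ step 1: ABD ⇒ DB·BD·C
    A ↦ DB
    B ↦ BD
    D ↦ C
    C ↦ AA  (constrained at step 1)

A->DB, B->BD, C->AA, D->C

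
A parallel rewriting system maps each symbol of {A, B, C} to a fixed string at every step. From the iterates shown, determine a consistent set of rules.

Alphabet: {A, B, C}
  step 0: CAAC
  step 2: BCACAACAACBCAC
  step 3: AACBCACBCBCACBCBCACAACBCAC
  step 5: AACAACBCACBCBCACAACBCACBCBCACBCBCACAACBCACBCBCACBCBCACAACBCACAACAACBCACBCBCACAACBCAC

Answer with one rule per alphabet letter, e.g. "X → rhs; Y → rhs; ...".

A->BC, B->A, C->AC

  step 2 ⇒ step 3: BCACAACAACBCAC ⇒ A·AC·BC·AC·BC·BC·AC·BC·BC·AC·A·AC·BC·AC
    A ↦ BC
    B ↦ A
    C ↦ AC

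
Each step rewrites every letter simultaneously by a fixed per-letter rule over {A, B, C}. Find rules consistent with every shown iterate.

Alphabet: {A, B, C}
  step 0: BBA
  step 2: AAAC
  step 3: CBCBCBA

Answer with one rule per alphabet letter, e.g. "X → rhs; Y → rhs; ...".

A->CB, B->C, C->A

  step 2 ⇒ step 3: AAAC ⇒ CB·CB·CB·A
    A ↦ CB
    C ↦ A
    B ↦ C  (constrained at step 0)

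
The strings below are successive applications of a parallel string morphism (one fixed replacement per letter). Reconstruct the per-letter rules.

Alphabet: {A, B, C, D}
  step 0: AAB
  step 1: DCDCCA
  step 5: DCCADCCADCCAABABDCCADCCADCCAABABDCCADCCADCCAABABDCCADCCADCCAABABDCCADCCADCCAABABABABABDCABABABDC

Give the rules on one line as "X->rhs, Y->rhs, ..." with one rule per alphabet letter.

  step 0 ⇒ step 1: AAB ⇒ DC·DC·CA
    A ↦ DC
    B ↦ CA
    C ↦ AB  (constrained at step 1)
    D ↦ AB  (constrained at step 1)

A->DC, B->CA, C->AB, D->AB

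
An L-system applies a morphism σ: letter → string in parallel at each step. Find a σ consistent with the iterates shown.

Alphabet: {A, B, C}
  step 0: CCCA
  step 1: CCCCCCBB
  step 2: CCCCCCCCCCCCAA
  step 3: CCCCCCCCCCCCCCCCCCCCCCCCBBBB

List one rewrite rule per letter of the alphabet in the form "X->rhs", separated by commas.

A->BB, B->A, C->CC

  step 2 ⇒ step 3: CCCCCCCCCCCCAA ⇒ CC·CC·CC·CC·CC·CC·CC·CC·CC·CC·CC·CC·BB·BB
    A ↦ BB
    C ↦ CC
  step 1 ⇒ step 2: CCCCCCBB ⇒ CC·CC·CC·CC·CC·CC·A·A
    B ↦ A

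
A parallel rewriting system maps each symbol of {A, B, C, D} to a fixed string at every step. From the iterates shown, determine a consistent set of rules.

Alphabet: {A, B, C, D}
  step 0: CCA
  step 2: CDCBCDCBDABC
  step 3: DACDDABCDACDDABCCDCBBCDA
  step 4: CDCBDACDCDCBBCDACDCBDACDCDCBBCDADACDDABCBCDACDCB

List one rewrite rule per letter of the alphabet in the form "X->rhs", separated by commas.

  step 3 ⇒ step 4: DACDDABCDACDDABCCDCBBCDA ⇒ CD·CB·DA·CD·CD·CB·BC·DA·CD·CB·DA·CD·CD·CB·BC·DA·DA·CD·DA·BC·BC·DA·CD·CB
    A ↦ CB
    B ↦ BC
    C ↦ DA
    D ↦ CD

A->CB, B->BC, C->DA, D->CD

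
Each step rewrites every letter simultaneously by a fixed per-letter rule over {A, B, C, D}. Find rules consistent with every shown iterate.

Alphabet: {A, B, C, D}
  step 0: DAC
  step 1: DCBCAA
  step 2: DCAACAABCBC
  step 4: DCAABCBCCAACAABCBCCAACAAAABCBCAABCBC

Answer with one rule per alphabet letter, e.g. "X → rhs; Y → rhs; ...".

A->BC, B->C, C->AA, D->DC

  step 1 ⇒ step 2: DCBCAA ⇒ DC·AA·C·AA·BC·BC
    A ↦ BC
    B ↦ C
    C ↦ AA
    D ↦ DC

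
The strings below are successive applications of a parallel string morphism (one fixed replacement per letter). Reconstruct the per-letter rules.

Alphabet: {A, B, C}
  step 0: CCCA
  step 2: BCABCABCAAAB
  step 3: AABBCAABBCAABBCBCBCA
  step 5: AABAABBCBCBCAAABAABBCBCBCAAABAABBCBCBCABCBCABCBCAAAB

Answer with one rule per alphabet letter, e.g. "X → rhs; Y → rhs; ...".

A->BC, B->A, C->AB

  step 2 ⇒ step 3: BCABCABCAAAB ⇒ A·AB·BC·A·AB·BC·A·AB·BC·BC·BC·A
    A ↦ BC
    B ↦ A
    C ↦ AB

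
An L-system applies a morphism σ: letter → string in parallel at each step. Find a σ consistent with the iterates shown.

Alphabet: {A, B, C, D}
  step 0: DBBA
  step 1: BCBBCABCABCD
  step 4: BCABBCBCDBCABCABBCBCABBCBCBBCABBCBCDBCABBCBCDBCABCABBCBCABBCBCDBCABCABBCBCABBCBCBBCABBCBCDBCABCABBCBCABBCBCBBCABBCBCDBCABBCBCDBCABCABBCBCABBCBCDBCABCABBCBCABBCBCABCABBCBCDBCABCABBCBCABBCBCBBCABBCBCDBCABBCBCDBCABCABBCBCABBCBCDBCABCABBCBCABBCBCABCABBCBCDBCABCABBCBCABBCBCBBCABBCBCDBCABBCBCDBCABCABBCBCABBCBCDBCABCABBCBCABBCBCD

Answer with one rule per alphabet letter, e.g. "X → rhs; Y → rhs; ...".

A->BCD, B->BCA, C->BBC, D->BCB

  step 0 ⇒ step 1: DBBA ⇒ BCB·BCA·BCA·BCD
    A ↦ BCD
    B ↦ BCA
    D ↦ BCB
    C ↦ BBC  (constrained at step 1)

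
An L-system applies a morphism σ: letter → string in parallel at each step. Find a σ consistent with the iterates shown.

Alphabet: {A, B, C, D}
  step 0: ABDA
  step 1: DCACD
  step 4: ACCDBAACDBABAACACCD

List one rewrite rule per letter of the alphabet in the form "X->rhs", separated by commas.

  step 0 ⇒ step 1: ABDA ⇒ D·C·AC·D
    A ↦ D
    B ↦ C
    D ↦ AC
    C ↦ BA  (constrained at step 1)

A->D, B->C, C->BA, D->AC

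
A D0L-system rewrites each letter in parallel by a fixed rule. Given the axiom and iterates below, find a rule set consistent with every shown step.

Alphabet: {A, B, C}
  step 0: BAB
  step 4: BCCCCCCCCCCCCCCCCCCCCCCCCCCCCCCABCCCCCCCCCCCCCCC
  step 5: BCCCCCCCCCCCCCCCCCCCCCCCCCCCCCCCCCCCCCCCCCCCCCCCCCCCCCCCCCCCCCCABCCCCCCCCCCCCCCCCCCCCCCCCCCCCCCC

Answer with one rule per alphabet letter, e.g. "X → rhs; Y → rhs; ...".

  step 4 ⇒ step 5: BCCCCCCCCCCCCCCCCCCCCCCCCCCCCCCABCCCCCCCCCCCCCCC ⇒ BC·CC·CC·CC·CC·CC·CC·CC·CC·CC·CC·CC·CC·CC·CC·CC·CC·CC·CC·CC·CC·CC·CC·CC·CC·CC·CC·CC·CC·CC·CC·CA·BC·CC·CC·CC·CC·CC·CC·CC·CC·CC·CC·CC·CC·CC·CC·CC
    A ↦ CA
    B ↦ BC
    C ↦ CC

A->CA, B->BC, C->CC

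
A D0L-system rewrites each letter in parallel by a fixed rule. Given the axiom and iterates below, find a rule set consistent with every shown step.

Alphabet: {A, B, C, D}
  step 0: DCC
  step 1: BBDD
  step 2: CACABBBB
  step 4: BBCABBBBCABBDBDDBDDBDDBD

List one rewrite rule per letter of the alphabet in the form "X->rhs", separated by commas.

A->BD, B->CA, C->D, D->BB

  step 1 ⇒ step 2: BBDD ⇒ CA·CA·BB·BB
    B ↦ CA
    D ↦ BB
    A ↦ BD  (constrained at step 2)
  step 0 ⇒ step 1: DCC ⇒ BB·D·D
    C ↦ D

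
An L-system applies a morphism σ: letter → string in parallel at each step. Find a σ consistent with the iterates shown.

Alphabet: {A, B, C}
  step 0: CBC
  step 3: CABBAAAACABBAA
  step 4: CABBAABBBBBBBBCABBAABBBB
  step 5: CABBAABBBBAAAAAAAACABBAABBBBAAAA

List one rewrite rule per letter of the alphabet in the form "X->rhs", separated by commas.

  step 4 ⇒ step 5: CABBAABBBBBBBBCABBAABBBB ⇒ CA·BB·A·A·BB·BB·A·A·A·A·A·A·A·A·CA·BB·A·A·BB·BB·A·A·A·A
    A ↦ BB
    B ↦ A
    C ↦ CA

A->BB, B->A, C->CA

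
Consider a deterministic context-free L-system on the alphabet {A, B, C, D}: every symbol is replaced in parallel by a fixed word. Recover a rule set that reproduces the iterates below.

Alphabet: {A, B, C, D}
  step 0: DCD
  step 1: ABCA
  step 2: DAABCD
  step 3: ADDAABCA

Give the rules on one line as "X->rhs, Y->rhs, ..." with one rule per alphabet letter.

A->D, B->AA, C->BC, D->A

  step 2 ⇒ step 3: DAABCD ⇒ A·D·D·AA·BC·A
    A ↦ D
    B ↦ AA
    C ↦ BC
    D ↦ A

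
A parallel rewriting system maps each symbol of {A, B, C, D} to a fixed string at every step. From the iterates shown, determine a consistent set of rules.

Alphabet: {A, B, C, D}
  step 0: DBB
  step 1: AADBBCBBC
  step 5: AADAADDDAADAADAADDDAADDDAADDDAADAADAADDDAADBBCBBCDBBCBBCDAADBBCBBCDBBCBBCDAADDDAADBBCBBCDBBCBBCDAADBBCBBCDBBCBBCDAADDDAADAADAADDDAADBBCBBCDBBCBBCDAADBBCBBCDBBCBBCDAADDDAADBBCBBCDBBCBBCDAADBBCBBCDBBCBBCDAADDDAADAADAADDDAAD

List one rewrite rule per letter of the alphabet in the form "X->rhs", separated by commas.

A->D, B->BBC, C->D, D->AAD

  step 0 ⇒ step 1: DBB ⇒ AAD·BBC·BBC
    B ↦ BBC
    D ↦ AAD
    A ↦ D  (constrained at step 1)
    C ↦ D  (constrained at step 1)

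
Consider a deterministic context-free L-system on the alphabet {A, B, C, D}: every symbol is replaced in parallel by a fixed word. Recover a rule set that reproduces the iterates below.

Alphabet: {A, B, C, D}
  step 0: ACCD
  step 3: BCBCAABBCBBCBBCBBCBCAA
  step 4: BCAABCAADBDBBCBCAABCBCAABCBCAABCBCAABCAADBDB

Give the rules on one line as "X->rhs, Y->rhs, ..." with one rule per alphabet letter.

A->DB, B->BC, C->AA, D->B

  step 3 ⇒ step 4: BCBCAABBCBBCBBCBBCBCAA ⇒ BC·AA·BC·AA·DB·DB·BC·BC·AA·BC·BC·AA·BC·BC·AA·BC·BC·AA·BC·AA·DB·DB
    A ↦ DB
    B ↦ BC
    C ↦ AA
    D ↦ B  (constrained at step 0)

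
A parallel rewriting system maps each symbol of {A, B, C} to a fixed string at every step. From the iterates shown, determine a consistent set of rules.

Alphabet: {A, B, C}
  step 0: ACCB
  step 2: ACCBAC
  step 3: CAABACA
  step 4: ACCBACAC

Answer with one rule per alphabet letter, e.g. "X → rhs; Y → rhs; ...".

A->C, B->BA, C->A

  step 3 ⇒ step 4: CAABACA ⇒ A·C·C·BA·C·A·C
    A ↦ C
    B ↦ BA
    C ↦ A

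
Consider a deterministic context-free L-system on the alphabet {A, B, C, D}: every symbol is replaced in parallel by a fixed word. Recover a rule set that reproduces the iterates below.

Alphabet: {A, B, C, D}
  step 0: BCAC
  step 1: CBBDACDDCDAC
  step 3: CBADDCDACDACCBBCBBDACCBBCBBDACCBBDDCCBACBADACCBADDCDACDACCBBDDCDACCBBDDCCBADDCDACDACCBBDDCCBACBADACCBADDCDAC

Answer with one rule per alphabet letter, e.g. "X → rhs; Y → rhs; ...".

A->DDC, B->CBB, C->DAC, D->CBA

  step 0 ⇒ step 1: BCAC ⇒ CBB·DAC·DDC·DAC
    A ↦ DDC
    B ↦ CBB
    C ↦ DAC
    D ↦ CBA  (constrained at step 1)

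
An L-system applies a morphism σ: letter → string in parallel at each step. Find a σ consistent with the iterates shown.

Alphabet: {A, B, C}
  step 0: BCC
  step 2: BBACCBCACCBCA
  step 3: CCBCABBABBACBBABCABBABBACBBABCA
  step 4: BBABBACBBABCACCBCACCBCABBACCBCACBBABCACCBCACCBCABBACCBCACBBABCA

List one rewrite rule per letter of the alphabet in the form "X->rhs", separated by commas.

  step 3 ⇒ step 4: CCBCABBABBACBBABCABBABBACBBABCA ⇒ BBA·BBA·C·BBA·BCA·C·C·BCA·C·C·BCA·BBA·C·C·BCA·C·BBA·BCA·C·C·BCA·C·C·BCA·BBA·C·C·BCA·C·BBA·BCA
    A ↦ BCA
    B ↦ C
    C ↦ BBA

A->BCA, B->C, C->BBA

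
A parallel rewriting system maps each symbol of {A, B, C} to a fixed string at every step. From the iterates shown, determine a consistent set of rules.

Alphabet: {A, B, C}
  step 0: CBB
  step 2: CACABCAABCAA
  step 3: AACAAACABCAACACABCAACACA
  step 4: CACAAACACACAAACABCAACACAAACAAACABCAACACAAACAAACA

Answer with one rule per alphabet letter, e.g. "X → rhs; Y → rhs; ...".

  step 3 ⇒ step 4: AACAAACABCAACACABCAACACA ⇒ CA·CA·AA·CA·CA·CA·AA·CA·BC·AA·CA·CA·AA·CA·AA·CA·BC·AA·CA·CA·AA·CA·AA·CA
    A ↦ CA
    B ↦ BC
    C ↦ AA

A->CA, B->BC, C->AA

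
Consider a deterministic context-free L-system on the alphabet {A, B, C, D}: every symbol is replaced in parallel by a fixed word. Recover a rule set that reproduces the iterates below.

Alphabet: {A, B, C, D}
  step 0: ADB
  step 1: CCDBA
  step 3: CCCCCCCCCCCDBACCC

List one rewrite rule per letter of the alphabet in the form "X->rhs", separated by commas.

  step 0 ⇒ step 1: ADB ⇒ C·CD·BA
    A ↦ C
    B ↦ BA
    D ↦ CD
    C ↦ CC  (constrained at step 1)

A->C, B->BA, C->CC, D->CD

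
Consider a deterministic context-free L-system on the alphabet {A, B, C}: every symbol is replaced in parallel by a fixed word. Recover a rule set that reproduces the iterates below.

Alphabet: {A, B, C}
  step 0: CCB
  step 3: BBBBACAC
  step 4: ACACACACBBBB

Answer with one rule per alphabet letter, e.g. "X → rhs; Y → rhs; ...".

  step 3 ⇒ step 4: BBBBACAC ⇒ AC·AC·AC·AC·B·B·B·B
    A ↦ B
    B ↦ AC
    C ↦ B

A->B, B->AC, C->B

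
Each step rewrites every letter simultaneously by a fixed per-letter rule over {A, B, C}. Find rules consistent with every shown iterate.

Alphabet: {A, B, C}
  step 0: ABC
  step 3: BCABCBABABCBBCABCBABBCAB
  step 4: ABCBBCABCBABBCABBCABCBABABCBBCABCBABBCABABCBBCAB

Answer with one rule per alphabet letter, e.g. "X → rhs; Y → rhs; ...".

A->BC, B->AB, C->CB

  step 3 ⇒ step 4: BCABCBABABCBBCABCBABBCAB ⇒ AB·CB·BC·AB·CB·AB·BC·AB·BC·AB·CB·AB·AB·CB·BC·AB·CB·AB·BC·AB·AB·CB·BC·AB
    A ↦ BC
    B ↦ AB
    C ↦ CB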